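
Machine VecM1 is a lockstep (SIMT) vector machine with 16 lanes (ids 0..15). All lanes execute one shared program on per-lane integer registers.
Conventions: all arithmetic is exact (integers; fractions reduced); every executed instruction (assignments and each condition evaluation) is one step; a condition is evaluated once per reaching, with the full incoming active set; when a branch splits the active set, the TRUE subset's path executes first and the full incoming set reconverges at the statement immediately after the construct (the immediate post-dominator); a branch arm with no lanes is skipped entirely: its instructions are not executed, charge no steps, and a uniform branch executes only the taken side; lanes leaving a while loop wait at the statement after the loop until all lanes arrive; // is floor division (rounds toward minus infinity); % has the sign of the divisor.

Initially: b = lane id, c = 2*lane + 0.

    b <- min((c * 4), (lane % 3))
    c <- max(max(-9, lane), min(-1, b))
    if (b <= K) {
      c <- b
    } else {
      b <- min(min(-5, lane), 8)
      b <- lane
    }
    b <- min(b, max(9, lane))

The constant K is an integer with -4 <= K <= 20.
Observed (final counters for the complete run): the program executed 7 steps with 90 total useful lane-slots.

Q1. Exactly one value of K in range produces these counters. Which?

Answer: K = 0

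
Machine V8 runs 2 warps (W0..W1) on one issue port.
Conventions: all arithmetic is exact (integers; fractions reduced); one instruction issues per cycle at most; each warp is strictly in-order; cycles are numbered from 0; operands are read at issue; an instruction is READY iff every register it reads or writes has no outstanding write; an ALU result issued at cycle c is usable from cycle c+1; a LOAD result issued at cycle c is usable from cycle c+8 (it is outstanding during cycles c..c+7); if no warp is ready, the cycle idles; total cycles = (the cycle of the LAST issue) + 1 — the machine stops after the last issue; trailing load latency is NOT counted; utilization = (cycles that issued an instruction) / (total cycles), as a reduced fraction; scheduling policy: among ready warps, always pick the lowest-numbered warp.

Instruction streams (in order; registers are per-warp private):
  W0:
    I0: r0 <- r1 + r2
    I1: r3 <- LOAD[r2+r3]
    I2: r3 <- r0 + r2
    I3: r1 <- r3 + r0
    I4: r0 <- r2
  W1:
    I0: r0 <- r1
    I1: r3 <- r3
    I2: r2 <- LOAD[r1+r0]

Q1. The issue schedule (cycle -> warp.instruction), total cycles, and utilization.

cycle 0: W0.I0
cycle 1: W0.I1
cycle 2: W1.I0
cycle 3: W1.I1
cycle 4: W1.I2
cycle 5: idle
cycle 6: idle
cycle 7: idle
cycle 8: idle
cycle 9: W0.I2
cycle 10: W0.I3
cycle 11: W0.I4

Answer: 12 cycles, utilization 2/3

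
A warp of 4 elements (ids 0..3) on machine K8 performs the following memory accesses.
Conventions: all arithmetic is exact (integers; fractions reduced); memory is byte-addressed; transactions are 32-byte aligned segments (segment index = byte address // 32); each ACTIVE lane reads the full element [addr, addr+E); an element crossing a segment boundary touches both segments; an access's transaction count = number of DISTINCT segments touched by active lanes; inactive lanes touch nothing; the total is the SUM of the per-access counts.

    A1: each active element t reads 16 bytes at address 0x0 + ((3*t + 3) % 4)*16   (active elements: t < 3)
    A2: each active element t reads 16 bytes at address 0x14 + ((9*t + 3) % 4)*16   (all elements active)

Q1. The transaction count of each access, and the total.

A1: 2 transactions
A2: 3 transactions

Answer: 2,3; total 5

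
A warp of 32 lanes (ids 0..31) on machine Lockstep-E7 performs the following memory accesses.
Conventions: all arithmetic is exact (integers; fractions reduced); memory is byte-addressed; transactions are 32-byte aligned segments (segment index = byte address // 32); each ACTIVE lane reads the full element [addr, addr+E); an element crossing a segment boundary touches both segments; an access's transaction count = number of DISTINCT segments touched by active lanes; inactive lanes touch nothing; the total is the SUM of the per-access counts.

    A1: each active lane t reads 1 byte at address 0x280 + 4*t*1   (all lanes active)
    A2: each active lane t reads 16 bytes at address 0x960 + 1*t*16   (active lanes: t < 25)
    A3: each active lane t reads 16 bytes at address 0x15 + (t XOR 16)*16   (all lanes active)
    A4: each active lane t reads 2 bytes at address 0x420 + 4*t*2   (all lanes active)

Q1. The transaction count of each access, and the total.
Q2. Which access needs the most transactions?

A1: 4 transactions
A2: 13 transactions
A3: 17 transactions
A4: 8 transactions

Answer: 4,13,17,8; total 42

Answer: A3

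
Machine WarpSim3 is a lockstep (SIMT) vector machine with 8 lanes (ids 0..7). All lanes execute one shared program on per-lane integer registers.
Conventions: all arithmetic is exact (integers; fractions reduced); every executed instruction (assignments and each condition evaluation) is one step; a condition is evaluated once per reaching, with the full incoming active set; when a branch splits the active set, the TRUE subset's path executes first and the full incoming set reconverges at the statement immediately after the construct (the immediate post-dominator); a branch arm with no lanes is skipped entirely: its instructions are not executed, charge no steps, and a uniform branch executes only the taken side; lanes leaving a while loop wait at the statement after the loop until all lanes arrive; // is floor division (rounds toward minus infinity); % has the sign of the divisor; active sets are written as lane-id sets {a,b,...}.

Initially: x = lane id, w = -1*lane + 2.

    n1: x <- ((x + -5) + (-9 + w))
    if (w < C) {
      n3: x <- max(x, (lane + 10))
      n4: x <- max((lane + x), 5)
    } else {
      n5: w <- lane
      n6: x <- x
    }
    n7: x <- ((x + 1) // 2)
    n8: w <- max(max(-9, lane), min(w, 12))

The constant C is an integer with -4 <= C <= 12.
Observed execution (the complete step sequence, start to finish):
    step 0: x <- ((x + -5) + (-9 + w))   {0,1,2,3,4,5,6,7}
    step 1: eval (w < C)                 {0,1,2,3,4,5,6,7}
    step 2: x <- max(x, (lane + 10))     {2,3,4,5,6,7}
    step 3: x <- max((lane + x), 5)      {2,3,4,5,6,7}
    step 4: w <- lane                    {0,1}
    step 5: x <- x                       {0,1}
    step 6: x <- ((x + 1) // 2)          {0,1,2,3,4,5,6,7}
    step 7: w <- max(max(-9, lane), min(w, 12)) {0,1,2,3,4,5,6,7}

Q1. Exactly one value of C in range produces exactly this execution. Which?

Answer: C = 1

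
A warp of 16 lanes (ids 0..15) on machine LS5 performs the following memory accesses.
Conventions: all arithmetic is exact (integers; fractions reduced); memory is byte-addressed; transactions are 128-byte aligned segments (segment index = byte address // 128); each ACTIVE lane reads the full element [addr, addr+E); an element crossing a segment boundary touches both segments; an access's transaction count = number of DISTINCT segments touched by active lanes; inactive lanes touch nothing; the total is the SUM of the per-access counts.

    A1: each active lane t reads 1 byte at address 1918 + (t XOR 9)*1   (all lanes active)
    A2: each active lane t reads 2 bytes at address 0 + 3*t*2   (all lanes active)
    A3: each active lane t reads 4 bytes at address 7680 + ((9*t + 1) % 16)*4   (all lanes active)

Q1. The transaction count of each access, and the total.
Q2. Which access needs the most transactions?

A1: 2 transactions
A2: 1 transaction
A3: 1 transaction

Answer: 2,1,1; total 4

Answer: A1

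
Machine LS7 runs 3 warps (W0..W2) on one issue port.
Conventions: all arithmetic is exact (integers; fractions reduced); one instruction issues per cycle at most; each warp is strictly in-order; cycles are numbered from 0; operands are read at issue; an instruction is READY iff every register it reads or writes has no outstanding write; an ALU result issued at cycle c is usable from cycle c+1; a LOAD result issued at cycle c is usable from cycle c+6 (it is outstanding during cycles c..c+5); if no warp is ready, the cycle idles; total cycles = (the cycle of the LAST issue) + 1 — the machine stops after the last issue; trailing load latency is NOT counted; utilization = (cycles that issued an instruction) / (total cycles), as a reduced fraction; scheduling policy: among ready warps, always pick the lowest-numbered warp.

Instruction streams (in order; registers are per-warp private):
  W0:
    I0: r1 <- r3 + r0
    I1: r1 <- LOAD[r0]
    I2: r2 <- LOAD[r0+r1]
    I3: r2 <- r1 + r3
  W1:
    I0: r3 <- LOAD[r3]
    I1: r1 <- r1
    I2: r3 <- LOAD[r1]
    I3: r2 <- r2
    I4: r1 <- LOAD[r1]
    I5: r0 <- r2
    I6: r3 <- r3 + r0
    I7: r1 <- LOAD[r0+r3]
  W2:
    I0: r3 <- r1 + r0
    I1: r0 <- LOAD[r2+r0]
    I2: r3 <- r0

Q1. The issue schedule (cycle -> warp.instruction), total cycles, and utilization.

cycle 0: W0.I0
cycle 1: W0.I1
cycle 2: W1.I0
cycle 3: W1.I1
cycle 4: W2.I0
cycle 5: W2.I1
cycle 6: idle
cycle 7: W0.I2
cycle 8: W1.I2
cycle 9: W1.I3
cycle 10: W1.I4
cycle 11: W1.I5
cycle 12: W2.I2
cycle 13: W0.I3
cycle 14: W1.I6
cycle 15: idle
cycle 16: W1.I7

Answer: 17 cycles, utilization 15/17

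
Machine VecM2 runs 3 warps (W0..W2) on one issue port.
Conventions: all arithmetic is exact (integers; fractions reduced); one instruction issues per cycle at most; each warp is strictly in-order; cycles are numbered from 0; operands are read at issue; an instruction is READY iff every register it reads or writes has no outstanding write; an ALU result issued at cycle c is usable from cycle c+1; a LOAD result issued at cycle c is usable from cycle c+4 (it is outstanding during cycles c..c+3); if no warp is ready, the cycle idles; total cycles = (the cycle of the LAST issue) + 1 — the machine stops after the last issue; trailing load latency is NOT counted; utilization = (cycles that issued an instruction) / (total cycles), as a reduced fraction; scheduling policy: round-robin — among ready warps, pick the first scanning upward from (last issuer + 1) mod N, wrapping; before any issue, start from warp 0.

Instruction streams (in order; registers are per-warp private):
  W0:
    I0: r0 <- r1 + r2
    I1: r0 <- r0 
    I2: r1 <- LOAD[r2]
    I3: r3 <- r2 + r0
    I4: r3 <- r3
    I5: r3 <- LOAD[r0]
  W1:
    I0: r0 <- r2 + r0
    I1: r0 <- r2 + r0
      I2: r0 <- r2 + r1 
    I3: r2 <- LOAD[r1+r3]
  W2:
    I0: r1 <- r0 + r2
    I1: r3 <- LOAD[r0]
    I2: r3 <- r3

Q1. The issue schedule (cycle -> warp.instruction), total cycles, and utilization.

cycle 0: W0.I0
cycle 1: W1.I0
cycle 2: W2.I0
cycle 3: W0.I1
cycle 4: W1.I1
cycle 5: W2.I1
cycle 6: W0.I2
cycle 7: W1.I2
cycle 8: W0.I3
cycle 9: W1.I3
cycle 10: W2.I2
cycle 11: W0.I4
cycle 12: W0.I5

Answer: 13 cycles, utilization 1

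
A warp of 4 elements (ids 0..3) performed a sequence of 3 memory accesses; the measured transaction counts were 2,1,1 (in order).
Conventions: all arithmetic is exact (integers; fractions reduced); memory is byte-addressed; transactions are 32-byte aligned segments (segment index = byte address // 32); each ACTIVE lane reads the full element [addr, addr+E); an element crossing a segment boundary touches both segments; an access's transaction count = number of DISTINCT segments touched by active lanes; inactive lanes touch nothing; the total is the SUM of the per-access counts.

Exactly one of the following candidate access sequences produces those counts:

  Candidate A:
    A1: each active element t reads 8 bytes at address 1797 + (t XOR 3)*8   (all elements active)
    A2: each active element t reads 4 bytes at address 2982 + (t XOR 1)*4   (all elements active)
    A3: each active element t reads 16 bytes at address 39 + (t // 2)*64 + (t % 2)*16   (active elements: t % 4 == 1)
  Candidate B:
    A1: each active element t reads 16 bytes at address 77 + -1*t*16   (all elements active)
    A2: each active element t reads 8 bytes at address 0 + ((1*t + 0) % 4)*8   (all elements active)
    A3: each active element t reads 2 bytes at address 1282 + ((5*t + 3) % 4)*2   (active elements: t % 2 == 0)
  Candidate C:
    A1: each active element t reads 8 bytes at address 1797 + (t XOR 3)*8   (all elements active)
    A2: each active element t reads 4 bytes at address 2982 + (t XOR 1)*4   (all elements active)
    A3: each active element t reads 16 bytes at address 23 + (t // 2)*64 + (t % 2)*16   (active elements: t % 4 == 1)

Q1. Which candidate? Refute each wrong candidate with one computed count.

A: A3 gives 2 transactions, not 1
B: A1 gives 3 transactions, not 2
C: all counts match (2,1,1)

Answer: C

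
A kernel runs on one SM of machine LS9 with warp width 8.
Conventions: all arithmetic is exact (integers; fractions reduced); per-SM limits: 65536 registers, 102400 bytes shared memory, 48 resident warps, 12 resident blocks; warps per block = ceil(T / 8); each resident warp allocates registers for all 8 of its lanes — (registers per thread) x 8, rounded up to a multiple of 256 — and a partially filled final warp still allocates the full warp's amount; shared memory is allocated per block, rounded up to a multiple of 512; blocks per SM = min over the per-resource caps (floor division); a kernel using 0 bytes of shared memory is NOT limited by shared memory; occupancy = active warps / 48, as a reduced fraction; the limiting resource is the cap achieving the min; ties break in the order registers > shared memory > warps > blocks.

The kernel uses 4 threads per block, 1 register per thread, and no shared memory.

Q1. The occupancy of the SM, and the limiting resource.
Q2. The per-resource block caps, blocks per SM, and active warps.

Answer: occupancy 1/4, limited by blocks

registers: 256 blocks
shared memory: no limit (kernel uses none)
warps: 48 blocks
blocks: 12 blocks

Answer: 12 blocks, 12 active warps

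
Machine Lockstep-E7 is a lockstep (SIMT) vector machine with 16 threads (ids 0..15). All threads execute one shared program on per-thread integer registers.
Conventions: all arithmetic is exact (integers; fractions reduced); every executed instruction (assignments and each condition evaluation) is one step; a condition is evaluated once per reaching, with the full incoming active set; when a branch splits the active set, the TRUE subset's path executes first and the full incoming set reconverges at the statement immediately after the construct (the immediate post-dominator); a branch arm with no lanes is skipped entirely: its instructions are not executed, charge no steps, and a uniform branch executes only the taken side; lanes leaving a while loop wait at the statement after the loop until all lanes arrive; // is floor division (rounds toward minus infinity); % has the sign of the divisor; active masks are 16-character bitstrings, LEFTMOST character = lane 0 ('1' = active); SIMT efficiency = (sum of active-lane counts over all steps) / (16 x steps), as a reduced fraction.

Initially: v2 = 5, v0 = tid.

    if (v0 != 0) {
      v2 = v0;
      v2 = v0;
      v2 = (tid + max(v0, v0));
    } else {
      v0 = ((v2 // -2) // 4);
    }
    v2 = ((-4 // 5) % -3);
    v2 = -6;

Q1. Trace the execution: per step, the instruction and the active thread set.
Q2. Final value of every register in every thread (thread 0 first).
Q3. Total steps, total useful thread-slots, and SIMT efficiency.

step 0: eval (v0 != 0)               1111111111111111
step 1: v2 <- v0                     0111111111111111
step 2: v2 <- v0                     0111111111111111
step 3: v2 <- (tid + max(v0, v0))    0111111111111111
step 4: v0 <- ((v2 // -2) // 4)      1000000000000000
step 5: v2 <- ((-4 // 5) % -3)       1111111111111111
step 6: v2 <- -6                     1111111111111111

Answer: 7 steps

v2: -6,-6,-6,-6,-6,-6,-6,-6,-6,-6,-6,-6,-6,-6,-6,-6
v0: -1,1,2,3,4,5,6,7,8,9,10,11,12,13,14,15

steps = 7; useful = 94; efficiency = 94/112 = 47/56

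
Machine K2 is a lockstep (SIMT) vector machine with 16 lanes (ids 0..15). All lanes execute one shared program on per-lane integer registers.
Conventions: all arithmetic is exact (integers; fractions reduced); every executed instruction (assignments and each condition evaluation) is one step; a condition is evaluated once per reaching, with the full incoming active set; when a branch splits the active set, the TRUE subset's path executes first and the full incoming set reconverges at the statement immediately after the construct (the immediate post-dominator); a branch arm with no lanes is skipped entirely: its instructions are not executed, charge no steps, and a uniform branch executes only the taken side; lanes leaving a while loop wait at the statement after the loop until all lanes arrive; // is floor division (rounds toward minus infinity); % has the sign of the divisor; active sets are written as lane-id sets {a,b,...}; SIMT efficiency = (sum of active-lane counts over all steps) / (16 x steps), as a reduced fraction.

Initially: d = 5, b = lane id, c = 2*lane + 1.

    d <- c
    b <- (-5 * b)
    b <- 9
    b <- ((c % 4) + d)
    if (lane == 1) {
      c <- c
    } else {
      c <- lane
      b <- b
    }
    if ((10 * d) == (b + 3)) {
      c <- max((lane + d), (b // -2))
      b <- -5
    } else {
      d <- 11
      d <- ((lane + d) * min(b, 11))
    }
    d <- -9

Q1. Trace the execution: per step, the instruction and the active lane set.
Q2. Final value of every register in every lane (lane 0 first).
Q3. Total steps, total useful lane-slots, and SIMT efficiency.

step 0: d <- c                       {0,1,2,3,4,5,6,7,8,9,10,11,12,13,14,15}
step 1: b <- (-5 * b)                {0,1,2,3,4,5,6,7,8,9,10,11,12,13,14,15}
step 2: b <- 9                       {0,1,2,3,4,5,6,7,8,9,10,11,12,13,14,15}
step 3: b <- ((c % 4) + d)           {0,1,2,3,4,5,6,7,8,9,10,11,12,13,14,15}
step 4: eval (lane == 1)             {0,1,2,3,4,5,6,7,8,9,10,11,12,13,14,15}
step 5: c <- c                       {1}
step 6: c <- lane                    {0,2,3,4,5,6,7,8,9,10,11,12,13,14,15}
step 7: b <- b                       {0,2,3,4,5,6,7,8,9,10,11,12,13,14,15}
step 8: eval ((10 * d) == (b + 3))   {0,1,2,3,4,5,6,7,8,9,10,11,12,13,14,15}
step 9: d <- 11                      {0,1,2,3,4,5,6,7,8,9,10,11,12,13,14,15}
step 10: d <- ((lane + d) * min(b, 11)) {0,1,2,3,4,5,6,7,8,9,10,11,12,13,14,15}
step 11: d <- -9                      {0,1,2,3,4,5,6,7,8,9,10,11,12,13,14,15}

Answer: 12 steps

d: -9,-9,-9,-9,-9,-9,-9,-9,-9,-9,-9,-9,-9,-9,-9,-9
b: 2,6,6,10,10,14,14,18,18,22,22,26,26,30,30,34
c: 0,3,2,3,4,5,6,7,8,9,10,11,12,13,14,15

steps = 12; useful = 175; efficiency = 175/192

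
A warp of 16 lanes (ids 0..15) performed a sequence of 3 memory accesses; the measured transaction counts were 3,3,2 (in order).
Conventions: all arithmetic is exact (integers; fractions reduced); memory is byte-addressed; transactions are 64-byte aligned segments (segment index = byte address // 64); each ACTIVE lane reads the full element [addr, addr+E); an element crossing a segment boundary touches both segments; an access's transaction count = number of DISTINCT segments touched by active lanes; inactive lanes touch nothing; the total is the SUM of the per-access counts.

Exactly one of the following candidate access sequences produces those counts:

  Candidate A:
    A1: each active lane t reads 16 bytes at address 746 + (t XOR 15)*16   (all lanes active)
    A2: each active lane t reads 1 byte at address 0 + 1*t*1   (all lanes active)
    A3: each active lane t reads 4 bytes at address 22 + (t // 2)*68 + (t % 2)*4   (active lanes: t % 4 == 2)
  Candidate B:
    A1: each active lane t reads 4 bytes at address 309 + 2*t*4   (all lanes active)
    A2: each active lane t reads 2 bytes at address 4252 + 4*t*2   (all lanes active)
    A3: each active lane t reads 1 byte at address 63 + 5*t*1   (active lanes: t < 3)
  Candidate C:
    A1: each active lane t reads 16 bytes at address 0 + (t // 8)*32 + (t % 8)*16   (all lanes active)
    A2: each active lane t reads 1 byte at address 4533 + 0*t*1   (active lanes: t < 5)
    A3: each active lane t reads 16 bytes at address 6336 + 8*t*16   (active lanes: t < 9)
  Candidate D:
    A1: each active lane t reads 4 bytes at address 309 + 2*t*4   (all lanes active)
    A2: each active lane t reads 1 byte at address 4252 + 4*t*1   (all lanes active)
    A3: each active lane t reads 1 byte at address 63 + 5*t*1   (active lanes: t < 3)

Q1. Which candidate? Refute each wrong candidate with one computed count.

A: A1 gives 5 transactions, not 3
C: A2 gives 1 transaction, not 3
D: A2 gives 2 transactions, not 3
B: all counts match (3,3,2)

Answer: B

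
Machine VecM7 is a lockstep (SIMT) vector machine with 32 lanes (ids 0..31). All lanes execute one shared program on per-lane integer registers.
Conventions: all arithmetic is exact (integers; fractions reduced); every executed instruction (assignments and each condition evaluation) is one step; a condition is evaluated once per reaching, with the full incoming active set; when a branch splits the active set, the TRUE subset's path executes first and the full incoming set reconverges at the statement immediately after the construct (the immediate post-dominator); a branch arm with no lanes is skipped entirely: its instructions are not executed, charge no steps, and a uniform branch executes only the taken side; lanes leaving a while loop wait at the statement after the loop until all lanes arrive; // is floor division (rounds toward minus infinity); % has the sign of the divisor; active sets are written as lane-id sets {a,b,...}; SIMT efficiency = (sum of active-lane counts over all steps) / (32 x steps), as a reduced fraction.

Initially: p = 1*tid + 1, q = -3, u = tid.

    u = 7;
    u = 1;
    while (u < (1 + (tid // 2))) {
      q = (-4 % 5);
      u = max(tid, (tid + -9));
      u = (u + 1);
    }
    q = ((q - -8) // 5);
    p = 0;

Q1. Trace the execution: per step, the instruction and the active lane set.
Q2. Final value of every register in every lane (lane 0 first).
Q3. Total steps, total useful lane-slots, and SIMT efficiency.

step 0: u <- 7                       {0,1,2,3,4,5,6,7,8,9,10,11,12,13,14,15,16,17,18,19,20,21,22,23,24,25,26,27,28,29,30,31}
step 1: u <- 1                       {0,1,2,3,4,5,6,7,8,9,10,11,12,13,14,15,16,17,18,19,20,21,22,23,24,25,26,27,28,29,30,31}
step 2: eval (u < (1 + (tid // 2)))  {0,1,2,3,4,5,6,7,8,9,10,11,12,13,14,15,16,17,18,19,20,21,22,23,24,25,26,27,28,29,30,31}
step 3: q <- (-4 % 5)                {2,3,4,5,6,7,8,9,10,11,12,13,14,15,16,17,18,19,20,21,22,23,24,25,26,27,28,29,30,31}
step 4: u <- max(tid, (tid + -9))    {2,3,4,5,6,7,8,9,10,11,12,13,14,15,16,17,18,19,20,21,22,23,24,25,26,27,28,29,30,31}
step 5: u <- (u + 1)                 {2,3,4,5,6,7,8,9,10,11,12,13,14,15,16,17,18,19,20,21,22,23,24,25,26,27,28,29,30,31}
step 6: eval (u < (1 + (tid // 2)))  {2,3,4,5,6,7,8,9,10,11,12,13,14,15,16,17,18,19,20,21,22,23,24,25,26,27,28,29,30,31}
step 7: q <- ((q - -8) // 5)         {0,1,2,3,4,5,6,7,8,9,10,11,12,13,14,15,16,17,18,19,20,21,22,23,24,25,26,27,28,29,30,31}
step 8: p <- 0                       {0,1,2,3,4,5,6,7,8,9,10,11,12,13,14,15,16,17,18,19,20,21,22,23,24,25,26,27,28,29,30,31}

Answer: 9 steps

p: 0,0,0,0,0,0,0,0,0,0,0,0,0,0,0,0,0,0,0,0,0,0,0,0,0,0,0,0,0,0,0,0
q: 1,1,1,1,1,1,1,1,1,1,1,1,1,1,1,1,1,1,1,1,1,1,1,1,1,1,1,1,1,1,1,1
u: 1,1,3,4,5,6,7,8,9,10,11,12,13,14,15,16,17,18,19,20,21,22,23,24,25,26,27,28,29,30,31,32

steps = 9; useful = 280; efficiency = 280/288 = 35/36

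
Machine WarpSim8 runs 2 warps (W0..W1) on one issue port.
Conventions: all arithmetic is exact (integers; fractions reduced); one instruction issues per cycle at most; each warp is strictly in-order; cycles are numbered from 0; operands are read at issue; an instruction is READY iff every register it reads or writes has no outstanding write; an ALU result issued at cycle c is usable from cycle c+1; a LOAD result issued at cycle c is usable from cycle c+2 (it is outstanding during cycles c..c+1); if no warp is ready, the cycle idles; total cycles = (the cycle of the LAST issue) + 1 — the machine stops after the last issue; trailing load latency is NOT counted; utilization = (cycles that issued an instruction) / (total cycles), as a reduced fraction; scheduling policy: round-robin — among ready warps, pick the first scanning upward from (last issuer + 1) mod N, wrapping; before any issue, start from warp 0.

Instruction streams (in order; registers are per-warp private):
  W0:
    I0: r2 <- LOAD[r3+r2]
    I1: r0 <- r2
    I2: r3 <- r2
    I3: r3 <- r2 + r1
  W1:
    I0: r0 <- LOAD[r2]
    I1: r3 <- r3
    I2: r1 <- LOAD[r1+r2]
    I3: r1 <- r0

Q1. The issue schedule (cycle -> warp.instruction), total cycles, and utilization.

cycle 0: W0.I0
cycle 1: W1.I0
cycle 2: W0.I1
cycle 3: W1.I1
cycle 4: W0.I2
cycle 5: W1.I2
cycle 6: W0.I3
cycle 7: W1.I3

Answer: 8 cycles, utilization 1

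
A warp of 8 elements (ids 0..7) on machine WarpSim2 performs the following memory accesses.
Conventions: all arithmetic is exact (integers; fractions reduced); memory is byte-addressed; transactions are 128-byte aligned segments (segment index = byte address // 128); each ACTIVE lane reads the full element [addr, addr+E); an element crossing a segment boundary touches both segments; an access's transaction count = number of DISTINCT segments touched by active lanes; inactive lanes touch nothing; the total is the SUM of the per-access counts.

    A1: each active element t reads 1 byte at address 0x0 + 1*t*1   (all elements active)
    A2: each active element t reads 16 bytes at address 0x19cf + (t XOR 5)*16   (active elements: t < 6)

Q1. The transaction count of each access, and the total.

A1: 1 transaction
A2: 2 transactions

Answer: 1,2; total 3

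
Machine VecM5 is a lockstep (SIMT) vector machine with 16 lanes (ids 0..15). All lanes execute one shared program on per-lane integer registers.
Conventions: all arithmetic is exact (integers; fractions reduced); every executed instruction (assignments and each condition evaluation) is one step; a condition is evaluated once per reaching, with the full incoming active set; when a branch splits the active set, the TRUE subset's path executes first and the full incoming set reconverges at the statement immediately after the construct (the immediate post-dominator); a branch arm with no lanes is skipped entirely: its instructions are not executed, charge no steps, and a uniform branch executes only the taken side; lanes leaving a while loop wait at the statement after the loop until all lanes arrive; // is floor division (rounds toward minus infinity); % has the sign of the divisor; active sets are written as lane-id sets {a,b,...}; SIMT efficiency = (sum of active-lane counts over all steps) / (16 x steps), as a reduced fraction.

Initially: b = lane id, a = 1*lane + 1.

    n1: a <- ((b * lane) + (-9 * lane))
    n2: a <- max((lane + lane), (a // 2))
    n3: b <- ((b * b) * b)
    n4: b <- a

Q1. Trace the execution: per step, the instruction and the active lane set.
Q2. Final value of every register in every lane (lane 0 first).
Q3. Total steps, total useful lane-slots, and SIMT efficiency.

step 0: a <- ((b * lane) + (-9 * lane)) {0,1,2,3,4,5,6,7,8,9,10,11,12,13,14,15}
step 1: a <- max((lane + lane), (a // 2)) {0,1,2,3,4,5,6,7,8,9,10,11,12,13,14,15}
step 2: b <- ((b * b) * b)           {0,1,2,3,4,5,6,7,8,9,10,11,12,13,14,15}
step 3: b <- a                       {0,1,2,3,4,5,6,7,8,9,10,11,12,13,14,15}

Answer: 4 steps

b: 0,2,4,6,8,10,12,14,16,18,20,22,24,26,35,45
a: 0,2,4,6,8,10,12,14,16,18,20,22,24,26,35,45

steps = 4; useful = 64; efficiency = 64/64 = 1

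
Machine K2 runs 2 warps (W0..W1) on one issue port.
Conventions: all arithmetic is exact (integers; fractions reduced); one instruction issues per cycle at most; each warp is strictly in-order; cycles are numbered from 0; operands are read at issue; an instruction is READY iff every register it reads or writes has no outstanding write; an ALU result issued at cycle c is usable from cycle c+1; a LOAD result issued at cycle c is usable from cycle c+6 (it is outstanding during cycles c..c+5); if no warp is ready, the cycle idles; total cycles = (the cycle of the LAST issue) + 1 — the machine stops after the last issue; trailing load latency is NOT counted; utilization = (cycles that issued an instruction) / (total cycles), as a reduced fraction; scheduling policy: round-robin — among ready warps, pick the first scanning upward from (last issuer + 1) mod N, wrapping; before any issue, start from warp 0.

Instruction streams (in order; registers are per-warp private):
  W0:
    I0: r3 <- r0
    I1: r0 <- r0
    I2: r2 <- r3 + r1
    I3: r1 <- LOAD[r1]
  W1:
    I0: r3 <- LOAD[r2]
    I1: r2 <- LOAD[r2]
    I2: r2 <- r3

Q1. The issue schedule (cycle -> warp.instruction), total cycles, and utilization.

cycle 0: W0.I0
cycle 1: W1.I0
cycle 2: W0.I1
cycle 3: W1.I1
cycle 4: W0.I2
cycle 5: W0.I3
cycle 6: idle
cycle 7: idle
cycle 8: idle
cycle 9: W1.I2

Answer: 10 cycles, utilization 7/10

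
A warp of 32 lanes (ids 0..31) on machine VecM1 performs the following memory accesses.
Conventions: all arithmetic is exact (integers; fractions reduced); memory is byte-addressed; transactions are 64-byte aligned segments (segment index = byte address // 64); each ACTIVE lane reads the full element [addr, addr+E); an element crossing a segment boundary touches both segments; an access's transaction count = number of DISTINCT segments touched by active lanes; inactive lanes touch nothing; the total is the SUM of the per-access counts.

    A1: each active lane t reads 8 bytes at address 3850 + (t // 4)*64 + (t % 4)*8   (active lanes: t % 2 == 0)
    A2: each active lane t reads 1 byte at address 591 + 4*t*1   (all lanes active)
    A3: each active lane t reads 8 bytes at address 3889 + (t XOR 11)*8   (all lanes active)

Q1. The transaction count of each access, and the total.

A1: 8 transactions
A2: 3 transactions
A3: 5 transactions

Answer: 8,3,5; total 16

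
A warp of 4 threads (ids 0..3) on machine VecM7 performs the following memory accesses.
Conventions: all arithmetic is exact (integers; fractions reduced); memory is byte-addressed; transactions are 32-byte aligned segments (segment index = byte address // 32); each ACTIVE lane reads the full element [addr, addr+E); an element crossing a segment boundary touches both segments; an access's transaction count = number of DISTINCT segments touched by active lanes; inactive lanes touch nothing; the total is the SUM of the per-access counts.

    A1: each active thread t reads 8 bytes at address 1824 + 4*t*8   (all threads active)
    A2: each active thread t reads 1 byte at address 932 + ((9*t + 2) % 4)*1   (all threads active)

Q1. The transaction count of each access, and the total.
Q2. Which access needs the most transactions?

A1: 4 transactions
A2: 1 transaction

Answer: 4,1; total 5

Answer: A1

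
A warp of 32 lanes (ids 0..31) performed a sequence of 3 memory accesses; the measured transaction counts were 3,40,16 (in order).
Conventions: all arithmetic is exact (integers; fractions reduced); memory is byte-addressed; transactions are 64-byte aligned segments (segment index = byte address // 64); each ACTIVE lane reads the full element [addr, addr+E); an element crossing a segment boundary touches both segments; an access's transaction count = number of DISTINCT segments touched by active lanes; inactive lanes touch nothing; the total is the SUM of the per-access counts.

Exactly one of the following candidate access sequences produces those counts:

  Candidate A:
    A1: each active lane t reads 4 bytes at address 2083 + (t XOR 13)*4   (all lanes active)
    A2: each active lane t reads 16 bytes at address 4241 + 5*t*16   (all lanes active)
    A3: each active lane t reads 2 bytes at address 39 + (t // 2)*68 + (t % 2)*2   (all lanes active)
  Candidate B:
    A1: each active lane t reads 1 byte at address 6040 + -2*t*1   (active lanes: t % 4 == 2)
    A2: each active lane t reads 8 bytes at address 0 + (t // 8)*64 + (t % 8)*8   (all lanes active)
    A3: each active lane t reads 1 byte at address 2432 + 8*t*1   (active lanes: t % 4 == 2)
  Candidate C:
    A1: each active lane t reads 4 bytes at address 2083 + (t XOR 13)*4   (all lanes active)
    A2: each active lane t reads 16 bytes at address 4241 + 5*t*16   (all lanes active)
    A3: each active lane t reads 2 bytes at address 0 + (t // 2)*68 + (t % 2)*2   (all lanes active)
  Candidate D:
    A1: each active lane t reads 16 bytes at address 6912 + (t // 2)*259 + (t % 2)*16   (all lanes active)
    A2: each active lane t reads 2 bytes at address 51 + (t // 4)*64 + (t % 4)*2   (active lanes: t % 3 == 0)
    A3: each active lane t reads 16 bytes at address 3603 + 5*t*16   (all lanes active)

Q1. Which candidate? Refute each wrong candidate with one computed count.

A: A3 gives 17 transactions, not 16
B: A1 gives 2 transactions, not 3
D: A1 gives 21 transactions, not 3
C: all counts match (3,40,16)

Answer: C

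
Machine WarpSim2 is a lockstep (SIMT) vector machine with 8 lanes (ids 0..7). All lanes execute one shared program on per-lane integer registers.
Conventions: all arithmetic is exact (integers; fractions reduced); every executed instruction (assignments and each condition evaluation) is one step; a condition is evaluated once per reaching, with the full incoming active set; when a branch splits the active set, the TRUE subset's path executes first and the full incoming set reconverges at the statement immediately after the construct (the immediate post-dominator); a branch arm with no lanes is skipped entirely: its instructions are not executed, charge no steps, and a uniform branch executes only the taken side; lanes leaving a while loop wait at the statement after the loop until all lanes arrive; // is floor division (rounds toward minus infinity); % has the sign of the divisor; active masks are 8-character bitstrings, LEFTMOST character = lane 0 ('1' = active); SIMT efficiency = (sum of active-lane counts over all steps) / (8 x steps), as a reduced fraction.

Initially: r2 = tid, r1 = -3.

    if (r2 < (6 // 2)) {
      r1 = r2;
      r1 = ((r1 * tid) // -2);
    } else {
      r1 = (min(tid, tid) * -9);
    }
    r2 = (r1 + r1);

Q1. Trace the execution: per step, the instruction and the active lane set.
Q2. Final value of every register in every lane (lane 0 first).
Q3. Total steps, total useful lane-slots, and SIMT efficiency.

step 0: eval (r2 < (6 // 2))         11111111
step 1: r1 <- r2                     11100000
step 2: r1 <- ((r1 * tid) // -2)     11100000
step 3: r1 <- (min(tid, tid) * -9)   00011111
step 4: r2 <- (r1 + r1)              11111111

Answer: 5 steps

r2: 0,-2,-4,-54,-72,-90,-108,-126
r1: 0,-1,-2,-27,-36,-45,-54,-63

steps = 5; useful = 27; efficiency = 27/40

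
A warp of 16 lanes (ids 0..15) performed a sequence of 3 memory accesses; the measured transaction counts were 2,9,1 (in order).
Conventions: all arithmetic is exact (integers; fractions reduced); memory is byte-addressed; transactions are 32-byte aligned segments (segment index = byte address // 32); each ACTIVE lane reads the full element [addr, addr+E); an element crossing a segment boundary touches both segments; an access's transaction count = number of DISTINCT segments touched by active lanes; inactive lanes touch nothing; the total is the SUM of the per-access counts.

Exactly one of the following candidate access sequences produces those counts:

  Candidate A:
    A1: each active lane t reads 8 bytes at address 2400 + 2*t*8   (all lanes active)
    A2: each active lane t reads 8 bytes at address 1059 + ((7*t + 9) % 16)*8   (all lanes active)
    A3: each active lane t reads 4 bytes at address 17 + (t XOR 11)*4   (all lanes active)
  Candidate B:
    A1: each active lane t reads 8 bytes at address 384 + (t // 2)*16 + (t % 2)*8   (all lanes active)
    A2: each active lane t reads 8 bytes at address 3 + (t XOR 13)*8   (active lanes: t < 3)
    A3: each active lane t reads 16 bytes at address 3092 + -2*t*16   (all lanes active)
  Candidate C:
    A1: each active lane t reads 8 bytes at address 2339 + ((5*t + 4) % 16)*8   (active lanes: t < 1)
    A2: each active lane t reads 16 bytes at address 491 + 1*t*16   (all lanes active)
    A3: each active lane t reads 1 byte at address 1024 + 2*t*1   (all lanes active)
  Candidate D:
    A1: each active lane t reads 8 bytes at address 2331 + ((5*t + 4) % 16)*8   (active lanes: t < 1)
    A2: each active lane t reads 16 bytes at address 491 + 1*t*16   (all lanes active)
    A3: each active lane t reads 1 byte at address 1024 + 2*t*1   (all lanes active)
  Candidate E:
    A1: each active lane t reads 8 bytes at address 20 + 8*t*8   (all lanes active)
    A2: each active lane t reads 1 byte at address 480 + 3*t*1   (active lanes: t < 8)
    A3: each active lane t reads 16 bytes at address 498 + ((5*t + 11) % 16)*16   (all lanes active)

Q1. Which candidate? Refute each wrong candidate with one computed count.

A: A1 gives 8 transactions, not 2
B: A1 gives 4 transactions, not 2
C: A1 gives 1 transaction, not 2
E: A1 gives 16 transactions, not 2
D: all counts match (2,9,1)

Answer: D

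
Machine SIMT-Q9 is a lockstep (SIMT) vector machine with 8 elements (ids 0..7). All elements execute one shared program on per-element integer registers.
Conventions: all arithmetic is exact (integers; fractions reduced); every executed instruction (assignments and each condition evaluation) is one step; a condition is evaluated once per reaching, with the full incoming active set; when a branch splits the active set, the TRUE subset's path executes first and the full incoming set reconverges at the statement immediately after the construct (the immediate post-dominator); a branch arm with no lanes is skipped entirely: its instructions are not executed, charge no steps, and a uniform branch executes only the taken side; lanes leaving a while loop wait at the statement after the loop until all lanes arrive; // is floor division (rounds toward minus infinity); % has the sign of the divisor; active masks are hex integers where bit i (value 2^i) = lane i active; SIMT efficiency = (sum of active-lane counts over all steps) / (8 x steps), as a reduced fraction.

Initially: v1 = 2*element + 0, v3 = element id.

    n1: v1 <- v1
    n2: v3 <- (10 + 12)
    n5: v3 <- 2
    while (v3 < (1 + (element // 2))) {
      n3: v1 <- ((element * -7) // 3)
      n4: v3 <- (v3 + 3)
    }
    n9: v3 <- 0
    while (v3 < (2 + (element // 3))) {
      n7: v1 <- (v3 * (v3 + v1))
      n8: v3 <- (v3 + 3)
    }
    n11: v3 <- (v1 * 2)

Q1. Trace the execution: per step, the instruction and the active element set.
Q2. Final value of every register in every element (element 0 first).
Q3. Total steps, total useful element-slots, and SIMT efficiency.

step 0: v1 <- v1                     0xff
step 1: v3 <- (10 + 12)              0xff
step 2: v3 <- 2                      0xff
step 3: eval (v3 < (1 + (element // 2))) 0xff
step 4: v1 <- ((element * -7) // 3)  0xf0
step 5: v3 <- (v3 + 3)               0xf0
step 6: eval (v3 < (1 + (element // 2))) 0xf0
step 7: v3 <- 0                      0xff
step 8: eval (v3 < (2 + (element // 3))) 0xff
step 9: v1 <- (v3 * (v3 + v1))       0xff
step 10: v3 <- (v3 + 3)               0xff
step 11: eval (v3 < (2 + (element // 3))) 0xff
step 12: v1 <- (v3 * (v3 + v1))       0xc0
step 13: v3 <- (v3 + 3)               0xc0
step 14: eval (v3 < (2 + (element // 3))) 0xc0
step 15: v3 <- (v1 * 2)               0xff

Answer: 16 steps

v1: 0,0,0,0,0,0,9,9
v3: 0,0,0,0,0,0,18,18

steps = 16; useful = 98; efficiency = 98/128 = 49/64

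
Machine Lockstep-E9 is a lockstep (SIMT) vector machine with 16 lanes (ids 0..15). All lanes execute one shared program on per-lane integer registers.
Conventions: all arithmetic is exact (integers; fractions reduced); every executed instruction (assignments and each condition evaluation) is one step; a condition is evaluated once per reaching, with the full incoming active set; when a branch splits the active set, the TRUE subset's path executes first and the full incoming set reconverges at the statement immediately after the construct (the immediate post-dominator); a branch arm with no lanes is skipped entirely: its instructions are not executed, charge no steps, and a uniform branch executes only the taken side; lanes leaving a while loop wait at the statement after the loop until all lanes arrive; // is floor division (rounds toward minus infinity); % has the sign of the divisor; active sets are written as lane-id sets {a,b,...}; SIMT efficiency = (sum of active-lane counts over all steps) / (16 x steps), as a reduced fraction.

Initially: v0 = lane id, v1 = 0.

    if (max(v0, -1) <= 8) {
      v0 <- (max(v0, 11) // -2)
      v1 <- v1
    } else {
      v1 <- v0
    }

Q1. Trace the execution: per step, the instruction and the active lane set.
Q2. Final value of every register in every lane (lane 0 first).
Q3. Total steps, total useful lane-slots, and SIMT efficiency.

step 0: eval (max(v0, -1) <= 8)      {0,1,2,3,4,5,6,7,8,9,10,11,12,13,14,15}
step 1: v0 <- (max(v0, 11) // -2)    {0,1,2,3,4,5,6,7,8}
step 2: v1 <- v1                     {0,1,2,3,4,5,6,7,8}
step 3: v1 <- v0                     {9,10,11,12,13,14,15}

Answer: 4 steps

v0: -6,-6,-6,-6,-6,-6,-6,-6,-6,9,10,11,12,13,14,15
v1: 0,0,0,0,0,0,0,0,0,9,10,11,12,13,14,15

steps = 4; useful = 41; efficiency = 41/64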